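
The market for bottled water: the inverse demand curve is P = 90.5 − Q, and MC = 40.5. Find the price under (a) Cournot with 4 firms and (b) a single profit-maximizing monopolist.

Cournot: P = 50.5; Monopoly: P = 65.5

In a 4-firm Cournot equilibrium, symmetry and the first-order condition give q = (90.5 − 40.5)/(5) = 10. So Q = 40 and P = 50.5.
The monopolist equates marginal revenue to marginal cost: 90.5 − 2Q = 40.5, so Q = 25. From demand, P = 65.5.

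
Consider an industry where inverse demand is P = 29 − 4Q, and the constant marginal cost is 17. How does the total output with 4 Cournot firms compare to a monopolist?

In a 4-firm Cournot equilibrium, symmetry and the first-order condition give q = (29 − 17)/(20) = 0.6. So Q = 2.4 and P = 19.4.
The monopolist equates marginal revenue to marginal cost: 29 − 8Q = 17, so Q = 1.5. From demand, P = 23.

Cournot: Q = 2.4; Monopoly: Q = 1.5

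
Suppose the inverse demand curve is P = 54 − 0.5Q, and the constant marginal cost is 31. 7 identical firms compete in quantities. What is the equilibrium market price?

P = 33.875

Cournot with 7 identical firms: the symmetric best-response condition is 54 − 4q = 31. Each firm produces q = 5.75, total output Q = 40.25, price P = 33.875.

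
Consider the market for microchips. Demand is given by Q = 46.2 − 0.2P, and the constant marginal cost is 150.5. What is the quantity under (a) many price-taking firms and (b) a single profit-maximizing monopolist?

Competition: Q = 16.1; Monopoly: Q = 8.05

Inverting demand: P = 231 − 5Q.
Under competition P = MC = 150.5, so Q = (231 − 150.5)/5 = 16.1.
The monopolist equates marginal revenue to marginal cost: 231 − 10Q = 150.5, so Q = 8.05. From demand, P = 190.75.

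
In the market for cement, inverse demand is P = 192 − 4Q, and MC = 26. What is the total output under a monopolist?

Monopoly sets MR = MC: 192 − 8Q = 26 ⇒ Q = 20.75, P = 192 − 4·20.75 = 109.

Q = 20.75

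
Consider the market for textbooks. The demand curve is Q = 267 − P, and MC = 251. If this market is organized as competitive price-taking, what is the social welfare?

TS = 128

Inverting demand: P = 267 − Q.
Competitive firms price at marginal cost: P = 251, giving Q = 16.
CS = ½·(267 − 251)·16 = 128; PS = (251 − 251)·16 = 0; TS = 128.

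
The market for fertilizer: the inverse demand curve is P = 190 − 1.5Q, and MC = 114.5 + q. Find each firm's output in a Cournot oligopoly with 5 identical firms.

With 5 symmetric Cournot firms, each firm's FOC gives 190 − 9q = 114.5 + q, so q = 7.55, Q = 5·7.55 = 37.75, and P = 133.375.

q_i = 7.55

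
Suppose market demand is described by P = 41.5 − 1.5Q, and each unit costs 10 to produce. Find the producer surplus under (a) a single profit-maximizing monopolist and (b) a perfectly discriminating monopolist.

The monopolist equates marginal revenue to marginal cost: 41.5 − 3Q = 10, so Q = 10.5. From demand, P = 25.75.
PS = (25.75 − 10)·10.5 = 165.375.
A perfectly discriminating monopolist sells every unit with P(Q) ≥ MC(Q), so output equals the competitive quantity Q = 21. Each buyer pays their reservation price, so CS = 0 and the firm captures all surplus.
PS = ½·(41.5 − 10)·21 = 330.75.

Monopoly: PS = 165.375; Perfect PD: PS = 330.75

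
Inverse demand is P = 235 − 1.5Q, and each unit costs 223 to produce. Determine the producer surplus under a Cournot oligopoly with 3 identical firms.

Cournot with 3 identical firms: the symmetric best-response condition is 235 − 6q = 223. Each firm produces q = 2, total output Q = 6, price P = 226.
PS = (226 − 223)·6 = 18.

PS = 18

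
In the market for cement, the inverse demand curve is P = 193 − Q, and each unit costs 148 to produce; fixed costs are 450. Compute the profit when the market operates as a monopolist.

Profit = 56.25

A monopolist chooses Q where MR = MC. MR = 193 − 2Q; setting this equal to 148 gives Q = 22.5 and P = 170.5.
Profit = (170.5 − 148)·22.5 − 450 = 56.25.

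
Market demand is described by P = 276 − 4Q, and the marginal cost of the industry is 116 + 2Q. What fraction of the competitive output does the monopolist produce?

Q_m/Q_c = 0.6

Monopoly sets MR = MC: 276 − 8Q = 116 + 2Q ⇒ Q = 16, P = 276 − 4·16 = 212.
Under competition P = MC: 276 − 4Q = 116 + 2Q ⇒ Q = 80/3, P = 508/3.
Ratio Q_m/Q_c = 16/(80/3) = 0.6.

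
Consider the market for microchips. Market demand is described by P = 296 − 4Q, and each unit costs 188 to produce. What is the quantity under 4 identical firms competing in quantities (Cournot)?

With 4 symmetric Cournot firms, each firm's FOC gives 296 − 20q = 188, so q = 5.4, Q = 4·5.4 = 21.6, and P = 209.6.

Q = 21.6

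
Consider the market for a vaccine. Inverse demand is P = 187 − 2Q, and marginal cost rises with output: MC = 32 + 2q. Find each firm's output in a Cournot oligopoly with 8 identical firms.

q_i = 7.75

In a 8-firm Cournot equilibrium, symmetry and the first-order condition give q = (187 − 32)/(20) = 7.75. So Q = 62 and P = 63.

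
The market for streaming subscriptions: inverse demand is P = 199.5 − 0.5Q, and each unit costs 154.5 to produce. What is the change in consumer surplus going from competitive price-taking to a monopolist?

Perfect competition: P = MC = 154.5, so 199.5 − 0.5Q = 154.5 and Q = 90.
CS = ½·(199.5 − 154.5)·90 = 2025.
A monopolist chooses Q where MR = MC. MR = 199.5 − Q; setting this equal to 154.5 gives Q = 45 and P = 177.
CS = ½·(199.5 − 177)·45 = 506.25.
Change in consumer surplus: 506.25 − 2025 = −1518.75.

CS falls by 1518.75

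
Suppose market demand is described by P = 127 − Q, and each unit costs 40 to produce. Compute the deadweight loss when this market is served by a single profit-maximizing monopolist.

DWL = 946.125

Competitive firms price at marginal cost: P = 40, giving Q = 87.
The monopolist equates marginal revenue to marginal cost: 127 − 2Q = 40, so Q = 43.5. From demand, P = 83.5.
DWL is the triangle between Q = 43.5 and Q = 87: ½·(87 − 43.5)·(83.5 − 40) = 946.125.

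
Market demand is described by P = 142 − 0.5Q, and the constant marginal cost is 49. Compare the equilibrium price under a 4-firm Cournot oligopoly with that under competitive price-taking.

Cournot with 4 identical firms: the symmetric best-response condition is 142 − 2.5q = 49. Each firm produces q = 37.2, total output Q = 148.8, price P = 67.6.
Under competition P = MC = 49, so Q = (142 − 49)/0.5 = 186.

Cournot: P = 67.6; Competition: P = 49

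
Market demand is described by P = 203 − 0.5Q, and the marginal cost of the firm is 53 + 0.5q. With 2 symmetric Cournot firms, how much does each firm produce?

In a 2-firm Cournot equilibrium, symmetry and the first-order condition give q = (203 − 53)/(2) = 75. So Q = 150 and P = 128.

q_i = 75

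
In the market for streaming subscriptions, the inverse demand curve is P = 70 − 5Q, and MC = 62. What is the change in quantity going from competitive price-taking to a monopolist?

Under competition P = MC = 62, so Q = (70 − 62)/5 = 1.6.
The monopolist equates marginal revenue to marginal cost: 70 − 10Q = 62, so Q = 0.8. From demand, P = 66.
Change in quantity: 0.8 − 1.6 = −0.8.

Q falls by 0.8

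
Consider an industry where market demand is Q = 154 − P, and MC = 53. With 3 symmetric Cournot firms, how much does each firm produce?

Inverting demand: P = 154 − Q.
In a 3-firm Cournot equilibrium, symmetry and the first-order condition give q = (154 − 53)/(4) = 25.25. So Q = 75.75 and P = 78.25.

q_i = 25.25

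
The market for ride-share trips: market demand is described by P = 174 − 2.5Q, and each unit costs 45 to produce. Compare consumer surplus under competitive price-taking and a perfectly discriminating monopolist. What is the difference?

Consumer surplus falls by 3328.2

Perfect competition: P = MC = 45, so 174 − 2.5Q = 45 and Q = 51.6.
CS = ½·(174 − 45)·51.6 = 3328.2.
With perfect price discrimination, output is the efficient level Q = 51.6 (where demand meets MC), but every buyer pays their willingness to pay: CS = 0 and PS = total surplus.
CS = 0.
Change in consumer surplus: 0 − 3328.2 = −3328.2.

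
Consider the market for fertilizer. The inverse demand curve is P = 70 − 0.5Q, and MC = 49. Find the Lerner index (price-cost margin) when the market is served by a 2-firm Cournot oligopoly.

Lerner index = 0.125

With 2 symmetric Cournot firms, each firm's FOC gives 70 − 1.5q = 49, so q = 14, Q = 2·14 = 28, and P = 56.
Lerner index = (P − MC)/P = (56 − 49)/56 = 0.125.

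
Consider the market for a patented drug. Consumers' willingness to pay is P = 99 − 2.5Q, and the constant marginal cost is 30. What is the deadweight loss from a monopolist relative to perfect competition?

Under competition P = MC = 30, so Q = (99 − 30)/2.5 = 27.6.
The monopolist equates marginal revenue to marginal cost: 99 − 5Q = 30, so Q = 13.8. From demand, P = 64.5.
DWL is the triangle between Q = 13.8 and Q = 27.6: ½·(27.6 − 13.8)·(64.5 − 30) = 238.05.

DWL = 238.05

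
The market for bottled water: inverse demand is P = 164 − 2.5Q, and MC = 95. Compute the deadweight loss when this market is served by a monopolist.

Perfect competition: P = MC = 95, so 164 − 2.5Q = 95 and Q = 27.6.
A monopolist chooses Q where MR = MC. MR = 164 − 5Q; setting this equal to 95 gives Q = 13.8 and P = 129.5.
DWL is the triangle between Q = 13.8 and Q = 27.6: ½·(27.6 − 13.8)·(129.5 − 95) = 238.05.

DWL = 238.05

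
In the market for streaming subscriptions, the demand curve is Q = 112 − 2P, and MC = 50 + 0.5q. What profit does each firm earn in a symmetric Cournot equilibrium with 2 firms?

π_i = 6.75

Inverting demand: P = 56 − 0.5Q.
With 2 symmetric Cournot firms, each firm's FOC gives 56 − 1.5q = 50 + 0.5q, so q = 3, Q = 2·3 = 6, and P = 53.
Each firm's profit = 53·3 − (50·3 + ½·0.5·3²) = 6.75.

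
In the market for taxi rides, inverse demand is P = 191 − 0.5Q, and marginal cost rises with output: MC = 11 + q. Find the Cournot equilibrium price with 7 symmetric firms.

In a 7-firm Cournot equilibrium, symmetry and the first-order condition give q = (191 − 11)/(5) = 36. So Q = 252 and P = 65.

P = 65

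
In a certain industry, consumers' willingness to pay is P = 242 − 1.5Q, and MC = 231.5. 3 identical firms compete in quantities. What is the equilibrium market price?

With 3 symmetric Cournot firms, each firm's FOC gives 242 − 6q = 231.5, so q = 1.75, Q = 3·1.75 = 5.25, and P = 234.125.

P = 234.125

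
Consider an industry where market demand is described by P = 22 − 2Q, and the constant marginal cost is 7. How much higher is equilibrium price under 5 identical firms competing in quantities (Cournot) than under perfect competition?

Equilibrium price rises by 2.5

Competitive firms price at marginal cost: P = 7, giving Q = 7.5.
Cournot with 5 identical firms: the symmetric best-response condition is 22 − 12q = 7. Each firm produces q = 1.25, total output Q = 6.25, price P = 9.5.
Change in equilibrium price: 9.5 − 7 = 2.5.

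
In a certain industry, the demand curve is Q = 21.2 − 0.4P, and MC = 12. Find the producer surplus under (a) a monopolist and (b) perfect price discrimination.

Monopoly: PS = 168.1; Perfect PD: PS = 336.2

Inverting demand: P = 53 − 2.5Q.
A monopolist chooses Q where MR = MC. MR = 53 − 5Q; setting this equal to 12 gives Q = 8.2 and P = 32.5.
PS = (32.5 − 12)·8.2 = 168.1.
A perfectly discriminating monopolist sells every unit with P(Q) ≥ MC(Q), so output equals the competitive quantity Q = 16.4. Each buyer pays their reservation price, so CS = 0 and the firm captures all surplus.
PS = ½·(53 − 12)·16.4 = 336.2.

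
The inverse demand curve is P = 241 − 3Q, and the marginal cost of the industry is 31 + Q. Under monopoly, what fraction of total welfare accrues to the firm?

PS/TS = 0.7

A monopolist chooses Q where MR = MC. MR = 241 − 6Q; setting this equal to 31 + Q gives Q = 30 and P = 151.
CS = ½·(241 − 151)·30 = 1350.
PS = P·Q − VC(Q) = 151·30 − (31·30 + ½·1·30²) = 3150.
Share captured = PS/TS = 3150/4500 = 0.7.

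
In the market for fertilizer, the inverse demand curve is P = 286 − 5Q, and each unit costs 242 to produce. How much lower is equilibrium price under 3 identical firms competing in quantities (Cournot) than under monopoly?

A monopolist chooses Q where MR = MC. MR = 286 − 10Q; setting this equal to 242 gives Q = 4.4 and P = 264.
In a 3-firm Cournot equilibrium, symmetry and the first-order condition give q = (286 − 242)/(20) = 2.2. So Q = 6.6 and P = 253.
Change in equilibrium price: 253 − 264 = −11.

P falls by 11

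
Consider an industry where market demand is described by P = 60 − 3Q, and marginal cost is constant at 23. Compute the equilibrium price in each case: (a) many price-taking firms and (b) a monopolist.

Competitive firms price at marginal cost: P = 23, giving Q = 37/3.
The monopolist equates marginal revenue to marginal cost: 60 − 6Q = 23, so Q = 37/6. From demand, P = 41.5.

Competition: P = 23; Monopoly: P = 41.5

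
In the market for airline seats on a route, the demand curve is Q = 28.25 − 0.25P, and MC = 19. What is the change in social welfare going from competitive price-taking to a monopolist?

Inverting demand: P = 113 − 4Q.
Perfect competition: P = MC = 19, so 113 − 4Q = 19 and Q = 23.5.
CS = ½·(113 − 19)·23.5 = 1104.5; PS = (19 − 19)·23.5 = 0; TS = 1104.5.
The monopolist equates marginal revenue to marginal cost: 113 − 8Q = 19, so Q = 11.75. From demand, P = 66.
CS = ½·(113 − 66)·11.75 = 276.125; PS = (66 − 19)·11.75 = 552.25; TS = 828.375.
Change in social welfare: 828.375 − 1104.5 = −276.125.

TS falls by 276.125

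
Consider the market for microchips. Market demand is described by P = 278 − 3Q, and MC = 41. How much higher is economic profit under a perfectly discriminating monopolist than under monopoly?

Economic profit rises by 4680.75

Monopoly sets MR = MC: 278 − 6Q = 41 ⇒ Q = 39.5, P = 278 − 3·39.5 = 159.5.
Profit = (159.5 − 41)·39.5 = 4680.75.
With perfect price discrimination, output is the efficient level Q = 79 (where demand meets MC), but every buyer pays their willingness to pay: CS = 0 and PS = total surplus.
PS equals the full surplus area, 9361.5. Profit = 9361.5 = 9361.5.
Change in economic profit: 9361.5 − 4680.75 = 4680.75.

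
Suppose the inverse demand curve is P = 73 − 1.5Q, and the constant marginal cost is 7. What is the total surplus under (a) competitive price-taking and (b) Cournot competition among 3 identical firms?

Competition: TS = 1452; Cournot: TS = 1361.25

Under competition P = MC = 7, so Q = (73 − 7)/1.5 = 44.
CS = ½·(73 − 7)·44 = 1452; PS = (7 − 7)·44 = 0; TS = 1452.
With 3 symmetric Cournot firms, each firm's FOC gives 73 − 6q = 7, so q = 11, Q = 3·11 = 33, and P = 23.5.
CS = ½·(73 − 23.5)·33 = 816.75; PS = (23.5 − 7)·33 = 544.5; TS = 1361.25.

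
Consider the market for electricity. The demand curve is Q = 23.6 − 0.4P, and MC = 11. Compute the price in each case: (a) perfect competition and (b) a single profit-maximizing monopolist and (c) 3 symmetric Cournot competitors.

Competition: P = 11; Monopoly: P = 35; Cournot: P = 23

Inverting demand: P = 59 − 2.5Q.
Competitive firms price at marginal cost: P = 11, giving Q = 19.2.
The monopolist equates marginal revenue to marginal cost: 59 − 5Q = 11, so Q = 9.6. From demand, P = 35.
Cournot with 3 identical firms: the symmetric best-response condition is 59 − 10q = 11. Each firm produces q = 4.8, total output Q = 14.4, price P = 23.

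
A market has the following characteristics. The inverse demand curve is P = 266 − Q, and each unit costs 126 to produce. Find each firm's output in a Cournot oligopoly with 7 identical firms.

Cournot with 7 identical firms: the symmetric best-response condition is 266 − 8q = 126. Each firm produces q = 17.5, total output Q = 122.5, price P = 143.5.

q_i = 17.5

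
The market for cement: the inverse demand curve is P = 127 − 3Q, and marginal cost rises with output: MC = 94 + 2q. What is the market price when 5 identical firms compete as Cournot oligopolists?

Cournot with 5 identical firms: the symmetric best-response condition is 127 − 18q = 94 + 2q. Each firm produces q = 1.65, total output Q = 8.25, price P = 102.25.

P = 102.25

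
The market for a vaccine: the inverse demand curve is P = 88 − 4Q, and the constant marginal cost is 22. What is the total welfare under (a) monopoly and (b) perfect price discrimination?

Monopoly: TS = 408.375; Perfect PD: TS = 544.5

A monopolist chooses Q where MR = MC. MR = 88 − 8Q; setting this equal to 22 gives Q = 8.25 and P = 55.
CS = ½·(88 − 55)·8.25 = 136.125; PS = (55 − 22)·8.25 = 272.25; TS = 408.375.
Under first-degree price discrimination the firm charges each unit its demand price and produces up to where P = MC, i.e. Q = 16.5. Consumer surplus is zero; producer surplus equals total surplus.
TS = 544.5 (equal to competitive TS).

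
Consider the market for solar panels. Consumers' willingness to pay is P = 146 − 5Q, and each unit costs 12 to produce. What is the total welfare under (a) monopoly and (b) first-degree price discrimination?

Monopoly sets MR = MC: 146 − 10Q = 12 ⇒ Q = 13.4, P = 146 − 5·13.4 = 79.
CS = ½·(146 − 79)·13.4 = 448.9; PS = (79 − 12)·13.4 = 897.8; TS = 1346.7.
A perfectly discriminating monopolist sells every unit with P(Q) ≥ MC(Q), so output equals the competitive quantity Q = 26.8. Each buyer pays their reservation price, so CS = 0 and the firm captures all surplus.
TS = 1795.6 (equal to competitive TS).

Monopoly: TS = 1346.7; Perfect PD: TS = 1795.6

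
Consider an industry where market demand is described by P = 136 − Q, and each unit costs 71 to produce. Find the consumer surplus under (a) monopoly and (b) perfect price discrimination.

The monopolist equates marginal revenue to marginal cost: 136 − 2Q = 71, so Q = 32.5. From demand, P = 103.5.
CS = ½·(136 − 103.5)·32.5 = 528.125.
With perfect price discrimination, output is the efficient level Q = 65 (where demand meets MC), but every buyer pays their willingness to pay: CS = 0 and PS = total surplus.
CS = 0.

Monopoly: CS = 528.125; Perfect PD: CS = 0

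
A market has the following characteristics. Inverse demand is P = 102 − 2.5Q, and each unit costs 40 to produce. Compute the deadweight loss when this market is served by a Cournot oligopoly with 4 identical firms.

DWL = 30.752

Competitive firms price at marginal cost: P = 40, giving Q = 24.8.
With 4 symmetric Cournot firms, each firm's FOC gives 102 − 12.5q = 40, so q = 4.96, Q = 4·4.96 = 19.84, and P = 52.4.
DWL is the triangle between Q = 19.84 and Q = 24.8: ½·(24.8 − 19.84)·(52.4 − 40) = 30.752.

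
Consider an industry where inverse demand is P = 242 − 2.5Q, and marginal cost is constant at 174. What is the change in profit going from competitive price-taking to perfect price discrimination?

Competitive firms price at marginal cost: P = 174, giving Q = 27.2.
Profit = (174 − 174)·27.2 = 0.
With perfect price discrimination, output is the efficient level Q = 27.2 (where demand meets MC), but every buyer pays their willingness to pay: CS = 0 and PS = total surplus.
PS equals the full surplus area, 924.8. Profit = 924.8 = 924.8.
Change in profit: 924.8 − 0 = 924.8.

Profit rises by 924.8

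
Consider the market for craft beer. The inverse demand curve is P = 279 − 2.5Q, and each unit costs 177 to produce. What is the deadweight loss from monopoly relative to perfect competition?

Competitive firms price at marginal cost: P = 177, giving Q = 40.8.
A monopolist chooses Q where MR = MC. MR = 279 − 5Q; setting this equal to 177 gives Q = 20.4 and P = 228.
DWL is the triangle between Q = 20.4 and Q = 40.8: ½·(40.8 − 20.4)·(228 − 177) = 520.2.

DWL = 520.2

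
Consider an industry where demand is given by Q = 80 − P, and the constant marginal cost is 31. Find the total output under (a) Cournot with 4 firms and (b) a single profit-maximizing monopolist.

Cournot: Q = 39.2; Monopoly: Q = 24.5

Inverting demand: P = 80 − Q.
With 4 symmetric Cournot firms, each firm's FOC gives 80 − 5q = 31, so q = 9.8, Q = 4·9.8 = 39.2, and P = 40.8.
A monopolist chooses Q where MR = MC. MR = 80 − 2Q; setting this equal to 31 gives Q = 24.5 and P = 55.5.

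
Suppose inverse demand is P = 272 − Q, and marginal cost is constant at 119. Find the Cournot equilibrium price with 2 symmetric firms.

P = 170

In a 2-firm Cournot equilibrium, symmetry and the first-order condition give q = (272 − 119)/(3) = 51. So Q = 102 and P = 170.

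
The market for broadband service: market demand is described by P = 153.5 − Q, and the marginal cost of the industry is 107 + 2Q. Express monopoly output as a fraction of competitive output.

Q_m/Q_c = 0.75

The monopolist equates marginal revenue to marginal cost: 153.5 − 2Q = 107 + 2Q, so Q = 11.625. From demand, P = 141.875.
Under competition P = MC: 153.5 − Q = 107 + 2Q ⇒ Q = 15.5, P = 138.
Ratio Q_m/Q_c = 11.625/15.5 = 0.75.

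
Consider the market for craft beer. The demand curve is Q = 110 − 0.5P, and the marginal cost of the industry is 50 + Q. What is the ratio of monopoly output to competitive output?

Q_m/Q_c = 0.6

Inverting demand: P = 220 − 2Q.
Monopoly sets MR = MC: 220 − 4Q = 50 + Q ⇒ Q = 34, P = 220 − 2·34 = 152.
Competitive equilibrium sets price equal to marginal cost: 220 − 2Q = 50 + Q, so Q = 170/3 and P = 320/3.
Ratio Q_m/Q_c = 34/(170/3) = 0.6.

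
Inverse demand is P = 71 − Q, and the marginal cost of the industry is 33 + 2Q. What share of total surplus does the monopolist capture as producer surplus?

PS/TS = 0.8

Monopoly sets MR = MC: 71 − 2Q = 33 + 2Q ⇒ Q = 9.5, P = 71 − 9.5 = 61.5.
CS = ½·(71 − 61.5)·9.5 = 45.125.
PS = P·Q − VC(Q) = 61.5·9.5 − (33·9.5 + ½·2·9.5²) = 180.5.
Share captured = PS/TS = 180.5/225.625 = 0.8.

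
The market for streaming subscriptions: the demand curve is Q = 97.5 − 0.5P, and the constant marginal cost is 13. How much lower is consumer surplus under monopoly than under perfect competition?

Consumer surplus falls by 6210.75

Inverting demand: P = 195 − 2Q.
Under competition P = MC = 13, so Q = (195 − 13)/2 = 91.
CS = ½·(195 − 13)·91 = 8281.
Monopoly sets MR = MC: 195 − 4Q = 13 ⇒ Q = 45.5, P = 195 − 2·45.5 = 104.
CS = ½·(195 − 104)·45.5 = 2070.25.
Change in consumer surplus: 2070.25 − 8281 = −6210.75.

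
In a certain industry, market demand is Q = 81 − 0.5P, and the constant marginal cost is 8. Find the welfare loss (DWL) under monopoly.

Inverting demand: P = 162 − 2Q.
Perfect competition: P = MC = 8, so 162 − 2Q = 8 and Q = 77.
The monopolist equates marginal revenue to marginal cost: 162 − 4Q = 8, so Q = 38.5. From demand, P = 85.
DWL is the triangle between Q = 38.5 and Q = 77: ½·(77 − 38.5)·(85 − 8) = 1482.25.

DWL = 1482.25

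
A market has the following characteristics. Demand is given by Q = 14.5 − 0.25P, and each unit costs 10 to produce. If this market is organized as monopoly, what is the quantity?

Q = 6

Inverting demand: P = 58 − 4Q.
The monopolist equates marginal revenue to marginal cost: 58 − 8Q = 10, so Q = 6. From demand, P = 34.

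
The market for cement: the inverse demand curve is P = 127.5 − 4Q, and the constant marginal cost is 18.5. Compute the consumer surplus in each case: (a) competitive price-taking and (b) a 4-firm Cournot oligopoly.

Competition: CS = 1485.125; Cournot: CS = 950.48

Perfect competition: P = MC = 18.5, so 127.5 − 4Q = 18.5 and Q = 27.25.
CS = ½·(127.5 − 18.5)·27.25 = 1485.125.
With 4 symmetric Cournot firms, each firm's FOC gives 127.5 − 20q = 18.5, so q = 5.45, Q = 4·5.45 = 21.8, and P = 40.3.
CS = ½·(127.5 − 40.3)·21.8 = 950.48.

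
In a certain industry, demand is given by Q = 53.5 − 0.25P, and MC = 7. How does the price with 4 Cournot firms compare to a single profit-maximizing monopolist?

Inverting demand: P = 214 − 4Q.
In a 4-firm Cournot equilibrium, symmetry and the first-order condition give q = (214 − 7)/(20) = 10.35. So Q = 41.4 and P = 48.4.
Monopoly sets MR = MC: 214 − 8Q = 7 ⇒ Q = 25.875, P = 214 − 4·25.875 = 110.5.

Cournot: P = 48.4; Monopoly: P = 110.5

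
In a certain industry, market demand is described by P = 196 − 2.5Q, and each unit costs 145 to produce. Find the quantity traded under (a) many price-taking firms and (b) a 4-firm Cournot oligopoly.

Competitive firms price at marginal cost: P = 145, giving Q = 20.4.
With 4 symmetric Cournot firms, each firm's FOC gives 196 − 12.5q = 145, so q = 4.08, Q = 4·4.08 = 16.32, and P = 155.2.

Competition: Q = 20.4; Cournot: Q = 16.32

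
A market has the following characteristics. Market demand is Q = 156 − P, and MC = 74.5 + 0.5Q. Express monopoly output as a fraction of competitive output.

Q_m/Q_c = 0.6

Inverting demand: P = 156 − Q.
Monopoly sets MR = MC: 156 − 2Q = 74.5 + 0.5Q ⇒ Q = 32.6, P = 156 − 32.6 = 123.4.
Competitive equilibrium sets price equal to marginal cost: 156 − Q = 74.5 + 0.5Q, so Q = 163/3 and P = 305/3.
Ratio Q_m/Q_c = 32.6/(163/3) = 0.6.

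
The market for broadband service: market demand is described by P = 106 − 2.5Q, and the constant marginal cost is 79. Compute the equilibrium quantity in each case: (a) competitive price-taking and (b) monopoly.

Under competition P = MC = 79, so Q = (106 − 79)/2.5 = 10.8.
Monopoly sets MR = MC: 106 − 5Q = 79 ⇒ Q = 5.4, P = 106 − 2.5·5.4 = 92.5.

Competition: Q = 10.8; Monopoly: Q = 5.4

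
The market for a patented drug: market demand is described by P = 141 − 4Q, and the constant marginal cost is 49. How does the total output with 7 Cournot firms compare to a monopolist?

In a 7-firm Cournot equilibrium, symmetry and the first-order condition give q = (141 − 49)/(32) = 2.875. So Q = 20.125 and P = 60.5.
The monopolist equates marginal revenue to marginal cost: 141 − 8Q = 49, so Q = 11.5. From demand, P = 95.

Cournot: Q = 20.125; Monopoly: Q = 11.5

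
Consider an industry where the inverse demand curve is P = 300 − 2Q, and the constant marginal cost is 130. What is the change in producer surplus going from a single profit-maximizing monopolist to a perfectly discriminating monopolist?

A monopolist chooses Q where MR = MC. MR = 300 − 4Q; setting this equal to 130 gives Q = 42.5 and P = 215.
PS = (215 − 130)·42.5 = 3612.5.
With perfect price discrimination, output is the efficient level Q = 85 (where demand meets MC), but every buyer pays their willingness to pay: CS = 0 and PS = total surplus.
PS = ½·(300 − 130)·85 = 7225.
Change in producer surplus: 7225 − 3612.5 = 3612.5.

PS rises by 3612.5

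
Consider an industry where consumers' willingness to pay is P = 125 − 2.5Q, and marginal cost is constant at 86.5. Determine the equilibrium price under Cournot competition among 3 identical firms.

In a 3-firm Cournot equilibrium, symmetry and the first-order condition give q = (125 − 86.5)/(10) = 3.85. So Q = 11.55 and P = 96.125.

P = 96.125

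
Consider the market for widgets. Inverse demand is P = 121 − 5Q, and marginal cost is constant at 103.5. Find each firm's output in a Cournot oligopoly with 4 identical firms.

q_i = 0.7

In a 4-firm Cournot equilibrium, symmetry and the first-order condition give q = (121 − 103.5)/(25) = 0.7. So Q = 2.8 and P = 107.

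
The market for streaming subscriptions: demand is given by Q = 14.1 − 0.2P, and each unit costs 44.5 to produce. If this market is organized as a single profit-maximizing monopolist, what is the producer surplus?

Inverting demand: P = 70.5 − 5Q.
Monopoly sets MR = MC: 70.5 − 10Q = 44.5 ⇒ Q = 2.6, P = 70.5 − 5·2.6 = 57.5.
PS = (57.5 − 44.5)·2.6 = 33.8.

PS = 33.8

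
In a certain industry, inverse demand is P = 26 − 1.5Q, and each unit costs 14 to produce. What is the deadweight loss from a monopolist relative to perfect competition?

DWL = 12

Competitive firms price at marginal cost: P = 14, giving Q = 8.
The monopolist equates marginal revenue to marginal cost: 26 − 3Q = 14, so Q = 4. From demand, P = 20.
DWL is the triangle between Q = 4 and Q = 8: ½·(8 − 4)·(20 − 14) = 12.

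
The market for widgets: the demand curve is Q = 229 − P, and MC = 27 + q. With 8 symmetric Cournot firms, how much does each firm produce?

q_i = 20.2

Inverting demand: P = 229 − Q.
In a 8-firm Cournot equilibrium, symmetry and the first-order condition give q = (229 − 27)/(10) = 20.2. So Q = 161.6 and P = 67.4.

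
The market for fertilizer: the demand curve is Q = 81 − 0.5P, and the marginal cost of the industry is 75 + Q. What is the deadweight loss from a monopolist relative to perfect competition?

Inverting demand: P = 162 − 2Q.
Under competition P = MC: 162 − 2Q = 75 + Q ⇒ Q = 29, P = 104.
The monopolist equates marginal revenue to marginal cost: 162 − 4Q = 75 + Q, so Q = 17.4. From demand, P = 127.2.
CS = ½·(162 − 104)·29 = 841; PS = (104·29 − 75·29 − ½·1·29²) = 420.5; TS = 1261.5.
CS = ½·(162 − 127.2)·17.4 = 302.76; PS = (127.2·17.4 − 75·17.4 − ½·1·17.4²) = 756.9; TS = 1059.66.
DWL = 1261.5 − 1059.66 = 201.84.

DWL = 201.84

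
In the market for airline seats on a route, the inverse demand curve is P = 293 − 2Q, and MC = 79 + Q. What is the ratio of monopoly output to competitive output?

A monopolist chooses Q where MR = MC. MR = 293 − 4Q; setting this equal to 79 + Q gives Q = 42.8 and P = 207.4.
Under competition P = MC: 293 − 2Q = 79 + Q ⇒ Q = 214/3, P = 451/3.
Ratio Q_m/Q_c = 42.8/(214/3) = 0.6.

Q_m/Q_c = 0.6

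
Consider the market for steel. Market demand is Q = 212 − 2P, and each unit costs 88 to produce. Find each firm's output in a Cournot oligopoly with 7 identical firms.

q_i = 4.5

Inverting demand: P = 106 − 0.5Q.
Cournot with 7 identical firms: the symmetric best-response condition is 106 − 4q = 88. Each firm produces q = 4.5, total output Q = 31.5, price P = 90.25.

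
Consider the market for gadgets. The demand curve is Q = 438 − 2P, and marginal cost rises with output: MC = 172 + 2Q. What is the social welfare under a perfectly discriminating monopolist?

TS = 441.8

Inverting demand: P = 219 − 0.5Q.
A perfectly discriminating monopolist sells every unit with P(Q) ≥ MC(Q), so output equals the competitive quantity Q = 18.8. Each buyer pays their reservation price, so CS = 0 and the firm captures all surplus.
TS = 441.8 (equal to competitive TS).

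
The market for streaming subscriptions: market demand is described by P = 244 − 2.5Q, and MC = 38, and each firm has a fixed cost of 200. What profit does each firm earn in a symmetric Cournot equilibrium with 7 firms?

π_i = 65.225

In a 7-firm Cournot equilibrium, symmetry and the first-order condition give q = (244 − 38)/(20) = 10.3. So Q = 72.1 and P = 63.75.
Each firm's profit = (63.75 − 38)·10.3 − 200 = 65.225.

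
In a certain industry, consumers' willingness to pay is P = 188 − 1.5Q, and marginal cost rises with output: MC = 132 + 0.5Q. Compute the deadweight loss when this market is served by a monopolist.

DWL = 144

Competitive equilibrium sets price equal to marginal cost: 188 − 1.5Q = 132 + 0.5Q, so Q = 28 and P = 146.
A monopolist chooses Q where MR = MC. MR = 188 − 3Q; setting this equal to 132 + 0.5Q gives Q = 16 and P = 164.
CS = ½·(188 − 146)·28 = 588; PS = (146·28 − 132·28 − ½·0.5·28²) = 196; TS = 784.
CS = ½·(188 − 164)·16 = 192; PS = (164·16 − 132·16 − ½·0.5·16²) = 448; TS = 640.
DWL = 784 − 640 = 144.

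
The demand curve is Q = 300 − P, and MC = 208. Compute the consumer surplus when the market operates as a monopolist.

Inverting demand: P = 300 − Q.
A monopolist chooses Q where MR = MC. MR = 300 − 2Q; setting this equal to 208 gives Q = 46 and P = 254.
CS = ½·(300 − 254)·46 = 1058.

CS = 1058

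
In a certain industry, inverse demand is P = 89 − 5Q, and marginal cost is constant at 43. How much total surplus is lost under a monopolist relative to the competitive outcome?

DWL = 52.9

Competitive firms price at marginal cost: P = 43, giving Q = 9.2.
A monopolist chooses Q where MR = MC. MR = 89 − 10Q; setting this equal to 43 gives Q = 4.6 and P = 66.
DWL is the triangle between Q = 4.6 and Q = 9.2: ½·(9.2 − 4.6)·(66 − 43) = 52.9.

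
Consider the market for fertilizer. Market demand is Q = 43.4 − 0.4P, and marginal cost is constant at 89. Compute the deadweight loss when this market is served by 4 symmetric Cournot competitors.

Inverting demand: P = 108.5 − 2.5Q.
Perfect competition: P = MC = 89, so 108.5 − 2.5Q = 89 and Q = 7.8.
In a 4-firm Cournot equilibrium, symmetry and the first-order condition give q = (108.5 − 89)/(12.5) = 1.56. So Q = 6.24 and P = 92.9.
DWL is the triangle between Q = 6.24 and Q = 7.8: ½·(7.8 − 6.24)·(92.9 − 89) = 3.042.

DWL = 3.042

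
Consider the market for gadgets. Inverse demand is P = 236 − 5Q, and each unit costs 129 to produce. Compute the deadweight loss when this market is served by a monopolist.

Under competition P = MC = 129, so Q = (236 − 129)/5 = 21.4.
A monopolist chooses Q where MR = MC. MR = 236 − 10Q; setting this equal to 129 gives Q = 10.7 and P = 182.5.
DWL is the triangle between Q = 10.7 and Q = 21.4: ½·(21.4 − 10.7)·(182.5 − 129) = 286.225.

DWL = 286.225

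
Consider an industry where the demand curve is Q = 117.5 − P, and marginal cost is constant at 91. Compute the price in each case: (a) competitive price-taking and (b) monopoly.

Competition: P = 91; Monopoly: P = 104.25

Inverting demand: P = 117.5 − Q.
Competitive firms price at marginal cost: P = 91, giving Q = 26.5.
The monopolist equates marginal revenue to marginal cost: 117.5 − 2Q = 91, so Q = 13.25. From demand, P = 104.25.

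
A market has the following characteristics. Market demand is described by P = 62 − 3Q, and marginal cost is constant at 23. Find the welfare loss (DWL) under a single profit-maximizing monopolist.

DWL = 63.375

Under competition P = MC = 23, so Q = (62 − 23)/3 = 13.
The monopolist equates marginal revenue to marginal cost: 62 − 6Q = 23, so Q = 6.5. From demand, P = 42.5.
DWL is the triangle between Q = 6.5 and Q = 13: ½·(13 − 6.5)·(42.5 − 23) = 63.375.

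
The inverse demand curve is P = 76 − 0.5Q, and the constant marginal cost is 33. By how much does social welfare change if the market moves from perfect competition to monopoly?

TS falls by 462.25

Perfect competition: P = MC = 33, so 76 − 0.5Q = 33 and Q = 86.
CS = ½·(76 − 33)·86 = 1849; PS = (33 − 33)·86 = 0; TS = 1849.
The monopolist equates marginal revenue to marginal cost: 76 − Q = 33, so Q = 43. From demand, P = 54.5.
CS = ½·(76 − 54.5)·43 = 462.25; PS = (54.5 − 33)·43 = 924.5; TS = 1386.75.
Change in social welfare: 1386.75 − 1849 = −462.25.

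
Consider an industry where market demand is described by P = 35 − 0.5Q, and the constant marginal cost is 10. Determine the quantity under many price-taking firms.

Under competition P = MC = 10, so Q = (35 − 10)/0.5 = 50.

Q = 50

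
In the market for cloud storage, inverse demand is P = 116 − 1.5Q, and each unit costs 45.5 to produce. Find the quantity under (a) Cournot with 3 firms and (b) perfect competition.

Cournot with 3 identical firms: the symmetric best-response condition is 116 − 6q = 45.5. Each firm produces q = 11.75, total output Q = 35.25, price P = 63.125.
Perfect competition: P = MC = 45.5, so 116 − 1.5Q = 45.5 and Q = 47.

Cournot: Q = 35.25; Competition: Q = 47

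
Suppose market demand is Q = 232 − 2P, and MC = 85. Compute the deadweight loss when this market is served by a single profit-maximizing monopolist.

Inverting demand: P = 116 − 0.5Q.
Perfect competition: P = MC = 85, so 116 − 0.5Q = 85 and Q = 62.
A monopolist chooses Q where MR = MC. MR = 116 − Q; setting this equal to 85 gives Q = 31 and P = 100.5.
DWL is the triangle between Q = 31 and Q = 62: ½·(62 − 31)·(100.5 − 85) = 240.25.

DWL = 240.25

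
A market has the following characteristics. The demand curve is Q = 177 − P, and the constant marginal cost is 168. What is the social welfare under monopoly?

TS = 30.375

Inverting demand: P = 177 − Q.
Monopoly sets MR = MC: 177 − 2Q = 168 ⇒ Q = 4.5, P = 177 − 4.5 = 172.5.
CS = ½·(177 − 172.5)·4.5 = 10.125; PS = (172.5 − 168)·4.5 = 20.25; TS = 30.375.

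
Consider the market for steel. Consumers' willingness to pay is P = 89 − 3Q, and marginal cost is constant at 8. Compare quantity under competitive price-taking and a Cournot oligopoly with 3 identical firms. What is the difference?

Q falls by 6.75

Competitive firms price at marginal cost: P = 8, giving Q = 27.
With 3 symmetric Cournot firms, each firm's FOC gives 89 − 12q = 8, so q = 6.75, Q = 3·6.75 = 20.25, and P = 28.25.
Change in quantity: 20.25 − 27 = −6.75.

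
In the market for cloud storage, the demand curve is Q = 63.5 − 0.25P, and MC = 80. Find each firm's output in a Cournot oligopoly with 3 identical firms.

Inverting demand: P = 254 − 4Q.
Cournot with 3 identical firms: the symmetric best-response condition is 254 − 16q = 80. Each firm produces q = 10.875, total output Q = 32.625, price P = 123.5.

q_i = 10.875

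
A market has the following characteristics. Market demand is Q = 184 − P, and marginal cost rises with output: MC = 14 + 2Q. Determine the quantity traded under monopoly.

Inverting demand: P = 184 − Q.
Monopoly sets MR = MC: 184 − 2Q = 14 + 2Q ⇒ Q = 42.5, P = 184 − 42.5 = 141.5.

Q = 42.5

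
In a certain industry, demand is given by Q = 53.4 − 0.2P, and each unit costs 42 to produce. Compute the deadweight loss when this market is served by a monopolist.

DWL = 1265.625

Inverting demand: P = 267 − 5Q.
Under competition P = MC = 42, so Q = (267 − 42)/5 = 45.
A monopolist chooses Q where MR = MC. MR = 267 − 10Q; setting this equal to 42 gives Q = 22.5 and P = 154.5.
DWL is the triangle between Q = 22.5 and Q = 45: ½·(45 − 22.5)·(154.5 − 42) = 1265.625.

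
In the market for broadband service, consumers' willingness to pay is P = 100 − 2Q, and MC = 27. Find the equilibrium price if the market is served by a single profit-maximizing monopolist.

P = 63.5

A monopolist chooses Q where MR = MC. MR = 100 − 4Q; setting this equal to 27 gives Q = 18.25 and P = 63.5.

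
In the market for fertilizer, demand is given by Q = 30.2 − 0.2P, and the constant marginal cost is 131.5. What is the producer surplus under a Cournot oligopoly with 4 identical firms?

PS = 12.168

Inverting demand: P = 151 − 5Q.
With 4 symmetric Cournot firms, each firm's FOC gives 151 − 25q = 131.5, so q = 0.78, Q = 4·0.78 = 3.12, and P = 135.4.
PS = (135.4 − 131.5)·3.12 = 12.168.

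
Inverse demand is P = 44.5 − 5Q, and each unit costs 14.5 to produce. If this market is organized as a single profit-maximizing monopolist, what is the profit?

A monopolist chooses Q where MR = MC. MR = 44.5 − 10Q; setting this equal to 14.5 gives Q = 3 and P = 29.5.
Profit = (29.5 − 14.5)·3 = 45.

Profit = 45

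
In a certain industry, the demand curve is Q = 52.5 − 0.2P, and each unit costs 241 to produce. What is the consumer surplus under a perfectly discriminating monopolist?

CS = 0

Inverting demand: P = 262.5 − 5Q.
A perfectly discriminating monopolist sells every unit with P(Q) ≥ MC(Q), so output equals the competitive quantity Q = 4.3. Each buyer pays their reservation price, so CS = 0 and the firm captures all surplus.
CS = 0.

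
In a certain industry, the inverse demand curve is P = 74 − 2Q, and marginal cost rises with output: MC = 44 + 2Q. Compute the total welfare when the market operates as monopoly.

A monopolist chooses Q where MR = MC. MR = 74 − 4Q; setting this equal to 44 + 2Q gives Q = 5 and P = 64.
CS = ½·(74 − 64)·5 = 25; PS = (64·5 − 44·5 − ½·2·5²) = 75; TS = 100.

TS = 100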